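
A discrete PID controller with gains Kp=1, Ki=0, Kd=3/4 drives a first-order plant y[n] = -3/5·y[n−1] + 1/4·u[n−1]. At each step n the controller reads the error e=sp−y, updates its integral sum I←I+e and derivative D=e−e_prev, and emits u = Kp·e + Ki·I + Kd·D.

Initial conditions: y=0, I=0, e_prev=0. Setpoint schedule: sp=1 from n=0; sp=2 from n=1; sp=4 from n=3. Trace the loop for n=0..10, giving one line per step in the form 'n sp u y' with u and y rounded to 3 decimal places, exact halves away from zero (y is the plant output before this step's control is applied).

0 1 1.750 0.000
1 2 1.984 0.438
2 2 1.919 0.234
3 4 5.081 0.340
4 4 2.389 1.066
5 4 4.874 -0.043
6 4 1.791 1.244
7 4 5.456 -0.299
8 4 1.075 1.543
9 4 6.308 -0.657
10 4 0.057 1.971

(exact arithmetic carried between steps; '≈' marks a value shown rounded to 6 d.p. or computed from one; I and e_prev carry over from the previous line; the table rounds u and y to 3 d.p., halves away from zero)
n=0: y=0, sp=1, e=sp−y=1; I=1, D=e−e_prev=1; u=1·1+0·1+3/4·1=1.75; next y=-3/5·0+1/4·1.75=0.4375
n=1: y=0.4375, sp=2, e=sp−y=1.5625; I=2.5625, D=e−e_prev=0.5625; u=1·1.5625+0·2.5625+3/4·0.5625=1.984375; next y=-3/5·0.4375+1/4·1.984375≈0.233594
n=2: y≈0.233594, sp=2, e=sp−y≈1.766406; I≈4.328906, D=e−e_prev≈0.203906; u=1·1.766406+0·4.328906+3/4·0.203906≈1.919336; next y=-3/5·0.233594+1/4·1.919336≈0.339678
n=3: y≈0.339678, sp=4, e=sp−y≈3.660322; I≈7.989229, D=e−e_prev≈1.893916; u=1·3.660322+0·7.989229+3/4·1.893916≈5.080759; next y=-3/5·0.339678+1/4·5.080759≈1.066383
n=4: y≈1.066383, sp=4, e=sp−y≈2.933617; I≈10.922845, D=e−e_prev≈-0.726705; u=1·2.933617+0·10.922845+3/4·(-0.726705)≈2.388588; next y=-3/5·1.066383+1/4·2.388588≈-0.042683
n=5: y≈-0.042683, sp=4, e=sp−y≈4.042683; I≈14.965528, D=e−e_prev≈1.109066; u=1·4.042683+0·14.965528+3/4·1.109066≈4.874483; next y=-3/5·(-0.042683)+1/4·4.874483≈1.244230
n=6: y≈1.244230, sp=4, e=sp−y≈2.755770; I≈17.721298, D=e−e_prev≈-1.286913; u=1·2.755770+0·17.721298+3/4·(-1.286913)≈1.790585; next y=-3/5·1.244230+1/4·1.790585≈-0.298892
n=7: y≈-0.298892, sp=4, e=sp−y≈4.298892; I≈22.020190, D=e−e_prev≈1.543123; u=1·4.298892+0·22.020190+3/4·1.543123≈5.456234; next y=-3/5·(-0.298892)+1/4·5.456234≈1.543394
n=8: y≈1.543394, sp=4, e=sp−y≈2.456606; I≈24.476796, D=e−e_prev≈-1.842286; u=1·2.456606+0·24.476796+3/4·(-1.842286)≈1.074892; next y=-3/5·1.543394+1/4·1.074892≈-0.657313
n=9: y≈-0.657313, sp=4, e=sp−y≈4.657313; I≈29.134110, D=e−e_prev≈2.200707; u=1·4.657313+0·29.134110+3/4·2.200707≈6.307844; next y=-3/5·(-0.657313)+1/4·6.307844≈1.971349
n=10: y≈1.971349, sp=4, e=sp−y≈2.028651; I≈31.162761, D=e−e_prev≈-2.628662; u=1·2.028651+0·31.162761+3/4·(-2.628662)≈0.057154; next y=-3/5·1.971349+1/4·0.057154≈-1.168521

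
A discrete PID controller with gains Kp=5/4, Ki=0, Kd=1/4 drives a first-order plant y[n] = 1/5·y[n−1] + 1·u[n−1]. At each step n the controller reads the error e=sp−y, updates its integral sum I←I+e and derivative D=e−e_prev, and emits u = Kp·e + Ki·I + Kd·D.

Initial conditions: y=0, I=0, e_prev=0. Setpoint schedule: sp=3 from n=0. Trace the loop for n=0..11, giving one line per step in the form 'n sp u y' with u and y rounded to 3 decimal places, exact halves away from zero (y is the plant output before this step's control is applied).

0 3 4.500 0.000
1 3 -3.000 4.500
2 3 8.025 -2.100
3 3 -8.183 7.605
4 3 15.644 -6.662
5 3 -19.382 14.311
6 3 32.108 -16.520
7 3 -43.586 28.804
8 3 67.688 -37.825
9 3 -95.891 60.123
10 3 144.580 -83.866
11 3 -208.927 127.807

(exact arithmetic carried between steps; '≈' marks a value shown rounded to 6 d.p. or computed from one; I and e_prev carry over from the previous line; the table rounds u and y to 3 d.p., halves away from zero)
n=0: y=0, sp=3, e=sp−y=3; I=3, D=e−e_prev=3; u=5/4·3+0·3+1/4·3=4.5; next y=1/5·0+1·4.5=4.5
n=1: y=4.5, sp=3, e=sp−y=-1.5; I=1.5, D=e−e_prev=-4.5; u=5/4·(-1.5)+0·1.5+1/4·(-4.5)=-3; next y=1/5·4.5+1·(-3)=-2.1
n=2: y=-2.1, sp=3, e=sp−y=5.1; I=6.6, D=e−e_prev=6.6; u=5/4·5.1+0·6.6+1/4·6.6=8.025; next y=1/5·(-2.1)+1·8.025=7.605
n=3: y=7.605, sp=3, e=sp−y=-4.605; I=1.995, D=e−e_prev=-9.705; u=5/4·(-4.605)+0·1.995+1/4·(-9.705)=-8.1825; next y=1/5·7.605+1·(-8.1825)=-6.6615
n=4: y=-6.6615, sp=3, e=sp−y=9.6615; I=11.6565, D=e−e_prev=14.2665; u=5/4·9.6615+0·11.6565+1/4·14.2665=15.6435; next y=1/5·(-6.6615)+1·15.6435=14.3112
n=5: y=14.3112, sp=3, e=sp−y=-11.3112; I=0.3453, D=e−e_prev=-20.9727; u=5/4·(-11.3112)+0·0.3453+1/4·(-20.9727)=-19.382175; next y=1/5·14.3112+1·(-19.382175)=-16.519935
n=6: y=-16.519935, sp=3, e=sp−y=19.519935; I=19.865235, D=e−e_prev=30.831135; u=5/4·19.519935+0·19.865235+1/4·30.831135≈32.107703; next y=1/5·(-16.519935)+1·32.107703≈28.803716
n=7: y≈28.803716, sp=3, e=sp−y≈-25.803716; I≈-5.938481, D=e−e_prev≈-45.323651; u=5/4·(-25.803716)+0·(-5.938481)+1/4·(-45.323651)≈-43.585557; next y=1/5·28.803716+1·(-43.585557)≈-37.824814
n=8: y≈-37.824814, sp=3, e=sp−y≈40.824814; I≈34.886333, D=e−e_prev≈66.628529; u=5/4·40.824814+0·34.886333+1/4·66.628529≈67.688150; next y=1/5·(-37.824814)+1·67.688150≈60.123187
n=9: y≈60.123187, sp=3, e=sp−y≈-57.123187; I≈-22.236854, D=e−e_prev≈-97.948001; u=5/4·(-57.123187)+0·(-22.236854)+1/4·(-97.948001)≈-95.890984; next y=1/5·60.123187+1·(-95.890984)≈-83.866347
n=10: y≈-83.866347, sp=3, e=sp−y≈86.866347; I≈64.629493, D=e−e_prev≈143.989533; u=5/4·86.866347+0·64.629493+1/4·143.989533≈144.580316; next y=1/5·(-83.866347)+1·144.580316≈127.807047
n=11: y≈127.807047, sp=3, e=sp−y≈-124.807047; I≈-60.177554, D=e−e_prev≈-211.673394; u=5/4·(-124.807047)+0·(-60.177554)+1/4·(-211.673394)≈-208.927157; next y=1/5·127.807047+1·(-208.927157)≈-183.365748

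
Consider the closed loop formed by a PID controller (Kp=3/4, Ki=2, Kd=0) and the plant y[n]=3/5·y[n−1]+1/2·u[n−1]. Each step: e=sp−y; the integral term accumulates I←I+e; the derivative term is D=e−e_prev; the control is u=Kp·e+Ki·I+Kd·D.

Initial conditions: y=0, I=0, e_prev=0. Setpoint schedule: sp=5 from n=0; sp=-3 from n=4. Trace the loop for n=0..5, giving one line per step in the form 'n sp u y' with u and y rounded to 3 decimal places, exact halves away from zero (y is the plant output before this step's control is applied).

(exact arithmetic carried between steps; '≈' marks a value shown rounded to 6 d.p. or computed from one; I and e_prev carry over from the previous line; the table rounds u and y to 3 d.p., halves away from zero)
n=0: y=0, sp=5, e=sp−y=5; I=5, D=e−e_prev=5; u=3/4·5+2·5+0·5=13.75; next y=3/5·0+1/2·13.75=6.875
n=1: y=6.875, sp=5, e=sp−y=-1.875; I=3.125, D=e−e_prev=-6.875; u=3/4·(-1.875)+2·3.125+0·(-6.875)=4.84375; next y=3/5·6.875+1/2·4.84375=6.546875
n=2: y=6.546875, sp=5, e=sp−y=-1.546875; I=1.578125, D=e−e_prev=0.328125; u=3/4·(-1.546875)+2·1.578125+0·0.328125≈1.996094; next y=3/5·6.546875+1/2·1.996094≈4.926172
n=3: y≈4.926172, sp=5, e=sp−y≈0.073828; I≈1.651953, D=e−e_prev≈1.620703; u=3/4·0.073828+2·1.651953+0·1.620703≈3.359277; next y=3/5·4.926172+1/2·3.359277≈4.635342
n=4: y≈4.635342, sp=-3, e=sp−y≈-7.635342; I≈-5.983389, D=e−e_prev≈-7.709170; u=3/4·(-7.635342)+2·(-5.983389)+0·(-7.709170)≈-17.693284; next y=3/5·4.635342+1/2·(-17.693284)≈-6.065437
n=5: y≈-6.065437, sp=-3, e=sp−y≈3.065437; I≈-2.917952, D=e−e_prev≈10.700779; u=3/4·3.065437+2·(-2.917952)+0·10.700779≈-3.536826; next y=3/5·(-6.065437)+1/2·(-3.536826)≈-5.407675

0 5 13.750 0.000
1 5 4.844 6.875
2 5 1.996 6.547
3 5 3.359 4.926
4 -3 -17.693 4.635
5 -3 -3.537 -6.065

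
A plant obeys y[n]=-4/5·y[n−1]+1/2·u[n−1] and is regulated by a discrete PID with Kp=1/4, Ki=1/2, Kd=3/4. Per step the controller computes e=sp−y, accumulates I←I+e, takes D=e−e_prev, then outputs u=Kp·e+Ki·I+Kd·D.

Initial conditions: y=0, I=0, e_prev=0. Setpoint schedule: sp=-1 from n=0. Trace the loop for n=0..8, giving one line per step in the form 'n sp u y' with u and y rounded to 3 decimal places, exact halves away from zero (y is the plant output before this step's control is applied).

(exact arithmetic carried between steps; '≈' marks a value shown rounded to 6 d.p. or computed from one; I and e_prev carry over from the previous line; the table rounds u and y to 3 d.p., halves away from zero)
n=0: y=0, sp=-1, e=sp−y=-1; I=-1, D=e−e_prev=-1; u=1/4·(-1)+1/2·(-1)+3/4·(-1)=-1.5; next y=-4/5·0+1/2·(-1.5)=-0.75
n=1: y=-0.75, sp=-1, e=sp−y=-0.25; I=-1.25, D=e−e_prev=0.75; u=1/4·(-0.25)+1/2·(-1.25)+3/4·0.75=-0.125; next y=-4/5·(-0.75)+1/2·(-0.125)=0.5375
n=2: y=0.5375, sp=-1, e=sp−y=-1.5375; I=-2.7875, D=e−e_prev=-1.2875; u=1/4·(-1.5375)+1/2·(-2.7875)+3/4·(-1.2875)=-2.74375; next y=-4/5·0.5375+1/2·(-2.74375)=-1.801875
n=3: y=-1.801875, sp=-1, e=sp−y=0.801875; I=-1.985625, D=e−e_prev=2.339375; u=1/4·0.801875+1/2·(-1.985625)+3/4·2.339375≈0.962188; next y=-4/5·(-1.801875)+1/2·0.962188≈1.922594
n=4: y≈1.922594, sp=-1, e=sp−y≈-2.922594; I≈-4.908219, D=e−e_prev≈-3.724469; u=1/4·(-2.922594)+1/2·(-4.908219)+3/4·(-3.724469)≈-5.978109; next y=-4/5·1.922594+1/2·(-5.978109)≈-4.527130
n=5: y≈-4.527130, sp=-1, e=sp−y≈3.527130; I≈-1.381089, D=e−e_prev≈6.449723; u=1/4·3.527130+1/2·(-1.381089)+3/4·6.449723≈5.028530; next y=-4/5·(-4.527130)+1/2·5.028530≈6.135969
n=6: y≈6.135969, sp=-1, e=sp−y≈-7.135969; I≈-8.517058, D=e−e_prev≈-10.663099; u=1/4·(-7.135969)+1/2·(-8.517058)+3/4·(-10.663099)≈-14.039845; next y=-4/5·6.135969+1/2·(-14.039845)≈-11.928698
n=7: y≈-11.928698, sp=-1, e=sp−y≈10.928698; I≈2.411640, D=e−e_prev≈18.064667; u=1/4·10.928698+1/2·2.411640+3/4·18.064667≈17.486494; next y=-4/5·(-11.928698)+1/2·17.486494≈18.286205
n=8: y≈18.286205, sp=-1, e=sp−y≈-19.286205; I≈-16.874566, D=e−e_prev≈-30.214903; u=1/4·(-19.286205)+1/2·(-16.874566)+3/4·(-30.214903)≈-35.920012; next y=-4/5·18.286205+1/2·(-35.920012)≈-32.588970

0 -1 -1.500 0.000
1 -1 -0.125 -0.750
2 -1 -2.744 0.538
3 -1 0.962 -1.802
4 -1 -5.978 1.923
5 -1 5.029 -4.527
6 -1 -14.040 6.136
7 -1 17.486 -11.929
8 -1 -35.920 18.286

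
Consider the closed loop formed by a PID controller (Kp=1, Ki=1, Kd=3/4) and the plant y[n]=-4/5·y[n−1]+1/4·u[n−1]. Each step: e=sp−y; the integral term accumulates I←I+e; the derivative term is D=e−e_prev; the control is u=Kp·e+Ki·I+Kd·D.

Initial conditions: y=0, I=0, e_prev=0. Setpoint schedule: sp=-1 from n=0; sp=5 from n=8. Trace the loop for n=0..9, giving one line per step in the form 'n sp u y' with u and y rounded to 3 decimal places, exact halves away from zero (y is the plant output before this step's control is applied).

(exact arithmetic carried between steps; '≈' marks a value shown rounded to 6 d.p. or computed from one; I and e_prev carry over from the previous line; the table rounds u and y to 3 d.p., halves away from zero)
n=0: y=0, sp=-1, e=sp−y=-1; I=-1, D=e−e_prev=-1; u=1·(-1)+1·(-1)+3/4·(-1)=-2.75; next y=-4/5·0+1/4·(-2.75)=-0.6875
n=1: y=-0.6875, sp=-1, e=sp−y=-0.3125; I=-1.3125, D=e−e_prev=0.6875; u=1·(-0.3125)+1·(-1.3125)+3/4·0.6875=-1.109375; next y=-4/5·(-0.6875)+1/4·(-1.109375)≈0.272656
n=2: y≈0.272656, sp=-1, e=sp−y≈-1.272656; I≈-2.585156, D=e−e_prev≈-0.960156; u=1·(-1.272656)+1·(-2.585156)+3/4·(-0.960156)≈-4.577930; next y=-4/5·0.272656+1/4·(-4.577930)≈-1.362607
n=3: y≈-1.362607, sp=-1, e=sp−y≈0.362607; I≈-2.222549, D=e−e_prev≈1.635264; u=1·0.362607+1·(-2.222549)+3/4·1.635264≈-0.633494; next y=-4/5·(-1.362607)+1/4·(-0.633494)≈0.931713
n=4: y≈0.931713, sp=-1, e=sp−y≈-1.931713; I≈-4.154261, D=e−e_prev≈-2.294320; u=1·(-1.931713)+1·(-4.154261)+3/4·(-2.294320)≈-7.806714; next y=-4/5·0.931713+1/4·(-7.806714)≈-2.697048
n=5: y≈-2.697048, sp=-1, e=sp−y≈1.697048; I≈-2.457213, D=e−e_prev≈3.628761; u=1·1.697048+1·(-2.457213)+3/4·3.628761≈1.961406; next y=-4/5·(-2.697048)+1/4·1.961406≈2.647990
n=6: y≈2.647990, sp=-1, e=sp−y≈-3.647990; I≈-6.105203, D=e−e_prev≈-5.345039; u=1·(-3.647990)+1·(-6.105203)+3/4·(-5.345039)≈-13.761973; next y=-4/5·2.647990+1/4·(-13.761973)≈-5.558885
n=7: y≈-5.558885, sp=-1, e=sp−y≈4.558885; I≈-1.546318, D=e−e_prev≈8.206876; u=1·4.558885+1·(-1.546318)+3/4·8.206876≈9.167725; next y=-4/5·(-5.558885)+1/4·9.167725≈6.739040
n=8: y≈6.739040, sp=5, e=sp−y≈-1.739040; I≈-3.285357, D=e−e_prev≈-6.297925; u=1·(-1.739040)+1·(-3.285357)+3/4·(-6.297925)≈-9.747841; next y=-4/5·6.739040+1/4·(-9.747841)≈-7.828192
n=9: y≈-7.828192, sp=5, e=sp−y≈12.828192; I≈9.542834, D=e−e_prev≈14.567231; u=1·12.828192+1·9.542834+3/4·14.567231≈33.296450; next y=-4/5·(-7.828192)+1/4·33.296450≈14.586666

0 -1 -2.750 0.000
1 -1 -1.109 -0.688
2 -1 -4.578 0.273
3 -1 -0.633 -1.363
4 -1 -7.807 0.932
5 -1 1.961 -2.697
6 -1 -13.762 2.648
7 -1 9.168 -5.559
8 5 -9.748 6.739
9 5 33.296 -7.828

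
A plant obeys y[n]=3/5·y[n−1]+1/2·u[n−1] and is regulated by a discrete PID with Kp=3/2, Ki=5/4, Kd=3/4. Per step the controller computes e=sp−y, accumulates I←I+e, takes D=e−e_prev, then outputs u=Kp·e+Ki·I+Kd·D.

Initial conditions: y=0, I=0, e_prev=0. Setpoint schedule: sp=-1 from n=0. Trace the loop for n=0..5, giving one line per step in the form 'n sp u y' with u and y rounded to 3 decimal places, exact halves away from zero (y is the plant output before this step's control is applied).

(exact arithmetic carried between steps; '≈' marks a value shown rounded to 6 d.p. or computed from one; I and e_prev carry over from the previous line; the table rounds u and y to 3 d.p., halves away from zero)
n=0: y=0, sp=-1, e=sp−y=-1; I=-1, D=e−e_prev=-1; u=3/2·(-1)+5/4·(-1)+3/4·(-1)=-3.5; next y=3/5·0+1/2·(-3.5)=-1.75
n=1: y=-1.75, sp=-1, e=sp−y=0.75; I=-0.25, D=e−e_prev=1.75; u=3/2·0.75+5/4·(-0.25)+3/4·1.75=2.125; next y=3/5·(-1.75)+1/2·2.125=0.0125
n=2: y=0.0125, sp=-1, e=sp−y=-1.0125; I=-1.2625, D=e−e_prev=-1.7625; u=3/2·(-1.0125)+5/4·(-1.2625)+3/4·(-1.7625)=-4.41875; next y=3/5·0.0125+1/2·(-4.41875)=-2.201875
n=3: y=-2.201875, sp=-1, e=sp−y=1.201875; I=-0.060625, D=e−e_prev=2.214375; u=3/2·1.201875+5/4·(-0.060625)+3/4·2.214375≈3.387813; next y=3/5·(-2.201875)+1/2·3.387813≈0.372781
n=4: y≈0.372781, sp=-1, e=sp−y≈-1.372781; I≈-1.433406, D=e−e_prev≈-2.574656; u=3/2·(-1.372781)+5/4·(-1.433406)+3/4·(-2.574656)≈-5.781922; next y=3/5·0.372781+1/2·(-5.781922)≈-2.667292
n=5: y≈-2.667292, sp=-1, e=sp−y≈1.667292; I≈0.233886, D=e−e_prev≈3.040073; u=3/2·1.667292+5/4·0.233886+3/4·3.040073≈5.073351; next y=3/5·(-2.667292)+1/2·5.073351≈0.936300

0 -1 -3.500 0.000
1 -1 2.125 -1.750
2 -1 -4.419 0.013
3 -1 3.388 -2.202
4 -1 -5.782 0.373
5 -1 5.073 -2.667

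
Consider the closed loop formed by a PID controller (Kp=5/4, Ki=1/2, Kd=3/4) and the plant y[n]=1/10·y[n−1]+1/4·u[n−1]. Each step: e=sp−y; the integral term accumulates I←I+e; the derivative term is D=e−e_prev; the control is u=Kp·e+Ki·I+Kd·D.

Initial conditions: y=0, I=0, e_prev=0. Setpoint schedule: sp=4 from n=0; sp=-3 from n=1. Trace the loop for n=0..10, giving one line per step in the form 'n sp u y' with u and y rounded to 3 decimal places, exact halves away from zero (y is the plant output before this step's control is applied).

(exact arithmetic carried between steps; '≈' marks a value shown rounded to 6 d.p. or computed from one; I and e_prev carry over from the previous line; the table rounds u and y to 3 d.p., halves away from zero)
n=0: y=0, sp=4, e=sp−y=4; I=4, D=e−e_prev=4; u=5/4·4+1/2·4+3/4·4=10; next y=1/10·0+1/4·10=2.5
n=1: y=2.5, sp=-3, e=sp−y=-5.5; I=-1.5, D=e−e_prev=-9.5; u=5/4·(-5.5)+1/2·(-1.5)+3/4·(-9.5)=-14.75; next y=1/10·2.5+1/4·(-14.75)=-3.4375
n=2: y=-3.4375, sp=-3, e=sp−y=0.4375; I=-1.0625, D=e−e_prev=5.9375; u=5/4·0.4375+1/2·(-1.0625)+3/4·5.9375=4.46875; next y=1/10·(-3.4375)+1/4·4.46875≈0.773438
n=3: y≈0.773438, sp=-3, e=sp−y≈-3.773438; I≈-4.835938, D=e−e_prev≈-4.210938; u=5/4·(-3.773438)+1/2·(-4.835938)+3/4·(-4.210938)≈-10.292969; next y=1/10·0.773438+1/4·(-10.292969)≈-2.495898
n=4: y≈-2.495898, sp=-3, e=sp−y≈-0.504102; I≈-5.340039, D=e−e_prev≈3.269336; u=5/4·(-0.504102)+1/2·(-5.340039)+3/4·3.269336≈-0.848145; next y=1/10·(-2.495898)+1/4·(-0.848145)≈-0.461626
n=5: y≈-0.461626, sp=-3, e=sp−y≈-2.538374; I≈-7.878413, D=e−e_prev≈-2.034272; u=5/4·(-2.538374)+1/2·(-7.878413)+3/4·(-2.034272)≈-8.637878; next y=1/10·(-0.461626)+1/4·(-8.637878)≈-2.205632
n=6: y≈-2.205632, sp=-3, e=sp−y≈-0.794368; I≈-8.672781, D=e−e_prev≈1.744006; u=5/4·(-0.794368)+1/2·(-8.672781)+3/4·1.744006≈-4.021346; next y=1/10·(-2.205632)+1/4·(-4.021346)≈-1.225900
n=7: y≈-1.225900, sp=-3, e=sp−y≈-1.774100; I≈-10.446881, D=e−e_prev≈-0.979733; u=5/4·(-1.774100)+1/2·(-10.446881)+3/4·(-0.979733)≈-8.175866; next y=1/10·(-1.225900)+1/4·(-8.175866)≈-2.166556
n=8: y≈-2.166556, sp=-3, e=sp−y≈-0.833444; I≈-11.280325, D=e−e_prev≈0.940657; u=5/4·(-0.833444)+1/2·(-11.280325)+3/4·0.940657≈-5.976474; next y=1/10·(-2.166556)+1/4·(-5.976474)≈-1.710774
n=9: y≈-1.710774, sp=-3, e=sp−y≈-1.289226; I≈-12.569551, D=e−e_prev≈-0.455782; u=5/4·(-1.289226)+1/2·(-12.569551)+3/4·(-0.455782)≈-8.238144; next y=1/10·(-1.710774)+1/4·(-8.238144)≈-2.230613
n=10: y≈-2.230613, sp=-3, e=sp−y≈-0.769387; I≈-13.338937, D=e−e_prev≈0.519839; u=5/4·(-0.769387)+1/2·(-13.338937)+3/4·0.519839≈-7.241322; next y=1/10·(-2.230613)+1/4·(-7.241322)≈-2.033392

0 4 10.000 0.000
1 -3 -14.750 2.500
2 -3 4.469 -3.438
3 -3 -10.293 0.773
4 -3 -0.848 -2.496
5 -3 -8.638 -0.462
6 -3 -4.021 -2.206
7 -3 -8.176 -1.226
8 -3 -5.976 -2.167
9 -3 -8.238 -1.711
10 -3 -7.241 -2.231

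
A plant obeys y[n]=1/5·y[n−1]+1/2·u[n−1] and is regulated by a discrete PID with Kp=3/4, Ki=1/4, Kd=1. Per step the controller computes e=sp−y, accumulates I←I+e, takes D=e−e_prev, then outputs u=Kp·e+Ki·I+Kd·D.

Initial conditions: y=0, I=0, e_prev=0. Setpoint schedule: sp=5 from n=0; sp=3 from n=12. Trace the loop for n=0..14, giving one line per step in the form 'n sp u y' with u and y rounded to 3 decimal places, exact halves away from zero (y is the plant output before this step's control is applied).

(exact arithmetic carried between steps; '≈' marks a value shown rounded to 6 d.p. or computed from one; I and e_prev carry over from the previous line; the table rounds u and y to 3 d.p., halves away from zero)
n=0: y=0, sp=5, e=sp−y=5; I=5, D=e−e_prev=5; u=3/4·5+1/4·5+1·5=10; next y=1/5·0+1/2·10=5
n=1: y=5, sp=5, e=sp−y=0; I=5, D=e−e_prev=-5; u=3/4·0+1/4·5+1·(-5)=-3.75; next y=1/5·5+1/2·(-3.75)=-0.875
n=2: y=-0.875, sp=5, e=sp−y=5.875; I=10.875, D=e−e_prev=5.875; u=3/4·5.875+1/4·10.875+1·5.875=13; next y=1/5·(-0.875)+1/2·13=6.325
n=3: y=6.325, sp=5, e=sp−y=-1.325; I=9.55, D=e−e_prev=-7.2; u=3/4·(-1.325)+1/4·9.55+1·(-7.2)=-5.80625; next y=1/5·6.325+1/2·(-5.80625)=-1.638125
n=4: y=-1.638125, sp=5, e=sp−y=6.638125; I=16.188125, D=e−e_prev=7.963125; u=3/4·6.638125+1/4·16.188125+1·7.963125=16.98875; next y=1/5·(-1.638125)+1/2·16.98875=8.16675
n=5: y=8.16675, sp=5, e=sp−y=-3.16675; I=13.021375, D=e−e_prev=-9.804875; u=3/4·(-3.16675)+1/4·13.021375+1·(-9.804875)≈-8.924594; next y=1/5·8.16675+1/2·(-8.924594)≈-2.828947
n=6: y≈-2.828947, sp=5, e=sp−y≈7.828947; I≈20.850322, D=e−e_prev≈10.995697; u=3/4·7.828947+1/4·20.850322+1·10.995697≈22.079988; next y=1/5·(-2.828947)+1/2·22.079988≈10.474204
n=7: y≈10.474204, sp=5, e=sp−y≈-5.474204; I≈15.376118, D=e−e_prev≈-13.303151; u=3/4·(-5.474204)+1/4·15.376118+1·(-13.303151)≈-13.564775; next y=1/5·10.474204+1/2·(-13.564775)≈-4.687547
n=8: y≈-4.687547, sp=5, e=sp−y≈9.687547; I≈25.063664, D=e−e_prev≈15.161751; u=3/4·9.687547+1/4·25.063664+1·15.161751≈28.693327; next y=1/5·(-4.687547)+1/2·28.693327≈13.409154
n=9: y≈13.409154, sp=5, e=sp−y≈-8.409154; I≈16.654510, D=e−e_prev≈-18.096701; u=3/4·(-8.409154)+1/4·16.654510+1·(-18.096701)≈-20.239939; next y=1/5·13.409154+1/2·(-20.239939)≈-7.438139
n=10: y≈-7.438139, sp=5, e=sp−y≈12.438139; I≈29.092649, D=e−e_prev≈20.847293; u=3/4·12.438139+1/4·29.092649+1·20.847293≈37.449059; next y=1/5·(-7.438139)+1/2·37.449059≈17.236902
n=11: y≈17.236902, sp=5, e=sp−y≈-12.236902; I≈16.855747, D=e−e_prev≈-24.675041; u=3/4·(-12.236902)+1/4·16.855747+1·(-24.675041)≈-29.638780; next y=1/5·17.236902+1/2·(-29.638780)≈-11.372010
n=12: y≈-11.372010, sp=3, e=sp−y≈14.372010; I≈31.227757, D=e−e_prev≈26.608912; u=3/4·14.372010+1/4·31.227757+1·26.608912≈45.194858; next y=1/5·(-11.372010)+1/2·45.194858≈20.323027
n=13: y≈20.323027, sp=3, e=sp−y≈-17.323027; I≈13.904730, D=e−e_prev≈-31.695037; u=3/4·(-17.323027)+1/4·13.904730+1·(-31.695037)≈-41.211125; next y=1/5·20.323027+1/2·(-41.211125)≈-16.540957
n=14: y≈-16.540957, sp=3, e=sp−y≈19.540957; I≈33.445686, D=e−e_prev≈36.863984; u=3/4·19.540957+1/4·33.445686+1·36.863984≈59.881123; next y=1/5·(-16.540957)+1/2·59.881123≈26.632370

0 5 10.000 0.000
1 5 -3.750 5.000
2 5 13.000 -0.875
3 5 -5.806 6.325
4 5 16.989 -1.638
5 5 -8.925 8.167
6 5 22.080 -2.829
7 5 -13.565 10.474
8 5 28.693 -4.688
9 5 -20.240 13.409
10 5 37.449 -7.438
11 5 -29.639 17.237
12 3 45.195 -11.372
13 3 -41.211 20.323
14 3 59.881 -16.541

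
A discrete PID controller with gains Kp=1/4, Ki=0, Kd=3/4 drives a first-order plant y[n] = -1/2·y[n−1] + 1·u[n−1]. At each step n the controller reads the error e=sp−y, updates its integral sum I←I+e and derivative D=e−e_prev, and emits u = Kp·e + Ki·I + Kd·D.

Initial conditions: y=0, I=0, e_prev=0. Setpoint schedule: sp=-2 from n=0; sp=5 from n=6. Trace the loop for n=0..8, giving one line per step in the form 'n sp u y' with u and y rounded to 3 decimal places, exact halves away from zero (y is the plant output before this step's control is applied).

(exact arithmetic carried between steps; '≈' marks a value shown rounded to 6 d.p. or computed from one; I and e_prev carry over from the previous line; the table rounds u and y to 3 d.p., halves away from zero)
n=0: y=0, sp=-2, e=sp−y=-2; I=-2, D=e−e_prev=-2; u=1/4·(-2)+0·(-2)+3/4·(-2)=-2; next y=-1/2·0+1·(-2)=-2
n=1: y=-2, sp=-2, e=sp−y=0; I=-2, D=e−e_prev=2; u=1/4·0+0·(-2)+3/4·2=1.5; next y=-1/2·(-2)+1·1.5=2.5
n=2: y=2.5, sp=-2, e=sp−y=-4.5; I=-6.5, D=e−e_prev=-4.5; u=1/4·(-4.5)+0·(-6.5)+3/4·(-4.5)=-4.5; next y=-1/2·2.5+1·(-4.5)=-5.75
n=3: y=-5.75, sp=-2, e=sp−y=3.75; I=-2.75, D=e−e_prev=8.25; u=1/4·3.75+0·(-2.75)+3/4·8.25=7.125; next y=-1/2·(-5.75)+1·7.125=10
n=4: y=10, sp=-2, e=sp−y=-12; I=-14.75, D=e−e_prev=-15.75; u=1/4·(-12)+0·(-14.75)+3/4·(-15.75)=-14.8125; next y=-1/2·10+1·(-14.8125)=-19.8125
n=5: y=-19.8125, sp=-2, e=sp−y=17.8125; I=3.0625, D=e−e_prev=29.8125; u=1/4·17.8125+0·3.0625+3/4·29.8125=26.8125; next y=-1/2·(-19.8125)+1·26.8125=36.71875
n=6: y=36.71875, sp=5, e=sp−y=-31.71875; I=-28.65625, D=e−e_prev=-49.53125; u=1/4·(-31.71875)+0·(-28.65625)+3/4·(-49.53125)=-45.078125; next y=-1/2·36.71875+1·(-45.078125)=-63.4375
n=7: y=-63.4375, sp=5, e=sp−y=68.4375; I=39.78125, D=e−e_prev=100.15625; u=1/4·68.4375+0·39.78125+3/4·100.15625≈92.226563; next y=-1/2·(-63.4375)+1·92.226563≈123.945313
n=8: y≈123.945313, sp=5, e=sp−y≈-118.945313; I≈-79.164063, D=e−e_prev≈-187.382813; u=1/4·(-118.945313)+0·(-79.164063)+3/4·(-187.382813)≈-170.273438; next y=-1/2·123.945313+1·(-170.273438)≈-232.246094

0 -2 -2.000 0.000
1 -2 1.500 -2.000
2 -2 -4.500 2.500
3 -2 7.125 -5.750
4 -2 -14.813 10.000
5 -2 26.813 -19.813
6 5 -45.078 36.719
7 5 92.227 -63.438
8 5 -170.273 123.945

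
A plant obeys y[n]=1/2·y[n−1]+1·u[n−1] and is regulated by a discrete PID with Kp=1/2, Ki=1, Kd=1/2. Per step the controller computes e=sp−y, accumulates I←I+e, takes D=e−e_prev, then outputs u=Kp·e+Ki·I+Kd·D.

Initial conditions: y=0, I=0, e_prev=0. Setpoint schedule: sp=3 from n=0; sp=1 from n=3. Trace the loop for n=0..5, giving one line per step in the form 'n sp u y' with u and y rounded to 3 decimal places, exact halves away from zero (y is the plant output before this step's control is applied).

0 3 6.000 0.000
1 3 -4.500 6.000
2 3 10.500 -1.500
3 1 -15.250 9.750
4 1 22.875 -10.375
5 1 -31.938 17.688

(exact arithmetic carried between steps; '≈' marks a value shown rounded to 6 d.p. or computed from one; I and e_prev carry over from the previous line; the table rounds u and y to 3 d.p., halves away from zero)
n=0: y=0, sp=3, e=sp−y=3; I=3, D=e−e_prev=3; u=1/2·3+1·3+1/2·3=6; next y=1/2·0+1·6=6
n=1: y=6, sp=3, e=sp−y=-3; I=0, D=e−e_prev=-6; u=1/2·(-3)+1·0+1/2·(-6)=-4.5; next y=1/2·6+1·(-4.5)=-1.5
n=2: y=-1.5, sp=3, e=sp−y=4.5; I=4.5, D=e−e_prev=7.5; u=1/2·4.5+1·4.5+1/2·7.5=10.5; next y=1/2·(-1.5)+1·10.5=9.75
n=3: y=9.75, sp=1, e=sp−y=-8.75; I=-4.25, D=e−e_prev=-13.25; u=1/2·(-8.75)+1·(-4.25)+1/2·(-13.25)=-15.25; next y=1/2·9.75+1·(-15.25)=-10.375
n=4: y=-10.375, sp=1, e=sp−y=11.375; I=7.125, D=e−e_prev=20.125; u=1/2·11.375+1·7.125+1/2·20.125=22.875; next y=1/2·(-10.375)+1·22.875=17.6875
n=5: y=17.6875, sp=1, e=sp−y=-16.6875; I=-9.5625, D=e−e_prev=-28.0625; u=1/2·(-16.6875)+1·(-9.5625)+1/2·(-28.0625)=-31.9375; next y=1/2·17.6875+1·(-31.9375)=-23.09375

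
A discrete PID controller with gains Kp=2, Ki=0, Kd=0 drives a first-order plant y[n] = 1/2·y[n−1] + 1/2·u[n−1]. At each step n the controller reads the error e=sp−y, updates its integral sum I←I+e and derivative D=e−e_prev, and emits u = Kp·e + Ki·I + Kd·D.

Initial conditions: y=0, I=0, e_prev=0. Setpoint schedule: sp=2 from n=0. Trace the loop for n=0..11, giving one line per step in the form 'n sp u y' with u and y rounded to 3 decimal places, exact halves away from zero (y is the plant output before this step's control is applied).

(exact arithmetic carried between steps; '≈' marks a value shown rounded to 6 d.p. or computed from one; I and e_prev carry over from the previous line; the table rounds u and y to 3 d.p., halves away from zero)
n=0: y=0, sp=2, e=sp−y=2; I=2, D=e−e_prev=2; u=2·2+0·2+0·2=4; next y=1/2·0+1/2·4=2
n=1: y=2, sp=2, e=sp−y=0; I=2, D=e−e_prev=-2; u=2·0+0·2+0·(-2)=0; next y=1/2·2+1/2·0=1
n=2: y=1, sp=2, e=sp−y=1; I=3, D=e−e_prev=1; u=2·1+0·3+0·1=2; next y=1/2·1+1/2·2=1.5
n=3: y=1.5, sp=2, e=sp−y=0.5; I=3.5, D=e−e_prev=-0.5; u=2·0.5+0·3.5+0·(-0.5)=1; next y=1/2·1.5+1/2·1=1.25
n=4: y=1.25, sp=2, e=sp−y=0.75; I=4.25, D=e−e_prev=0.25; u=2·0.75+0·4.25+0·0.25=1.5; next y=1/2·1.25+1/2·1.5=1.375
n=5: y=1.375, sp=2, e=sp−y=0.625; I=4.875, D=e−e_prev=-0.125; u=2·0.625+0·4.875+0·(-0.125)=1.25; next y=1/2·1.375+1/2·1.25=1.3125
n=6: y=1.3125, sp=2, e=sp−y=0.6875; I=5.5625, D=e−e_prev=0.0625; u=2·0.6875+0·5.5625+0·0.0625=1.375; next y=1/2·1.3125+1/2·1.375=1.34375
n=7: y=1.34375, sp=2, e=sp−y=0.65625; I=6.21875, D=e−e_prev=-0.03125; u=2·0.65625+0·6.21875+0·(-0.03125)=1.3125; next y=1/2·1.34375+1/2·1.3125=1.328125
n=8: y=1.328125, sp=2, e=sp−y=0.671875; I=6.890625, D=e−e_prev=0.015625; u=2·0.671875+0·6.890625+0·0.015625=1.34375; next y=1/2·1.328125+1/2·1.34375≈1.335938
n=9: y≈1.335938, sp=2, e=sp−y≈0.664063; I≈7.554688, D=e−e_prev≈-0.007813; u=2·0.664063+0·7.554688+0·(-0.007813)≈1.328125; next y=1/2·1.335938+1/2·1.328125≈1.332031
n=10: y≈1.332031, sp=2, e=sp−y≈0.667969; I≈8.222656, D=e−e_prev≈0.003906; u=2·0.667969+0·8.222656+0·0.003906≈1.335938; next y=1/2·1.332031+1/2·1.335938≈1.333984
n=11: y≈1.333984, sp=2, e=sp−y≈0.666016; I≈8.888672, D=e−e_prev≈-0.001953; u=2·0.666016+0·8.888672+0·(-0.001953)≈1.332031; next y=1/2·1.333984+1/2·1.332031≈1.333008

0 2 4.000 0.000
1 2 0.000 2.000
2 2 2.000 1.000
3 2 1.000 1.500
4 2 1.500 1.250
5 2 1.250 1.375
6 2 1.375 1.313
7 2 1.313 1.344
8 2 1.344 1.328
9 2 1.328 1.336
10 2 1.336 1.332
11 2 1.332 1.334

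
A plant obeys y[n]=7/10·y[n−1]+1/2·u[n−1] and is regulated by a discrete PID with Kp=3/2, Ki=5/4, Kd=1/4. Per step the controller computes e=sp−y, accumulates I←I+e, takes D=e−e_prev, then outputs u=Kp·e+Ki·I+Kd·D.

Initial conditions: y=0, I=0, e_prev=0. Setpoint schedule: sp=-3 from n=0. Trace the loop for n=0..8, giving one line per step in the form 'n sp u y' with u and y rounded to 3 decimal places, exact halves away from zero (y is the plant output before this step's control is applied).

0 -3 -9.000 0.000
1 -3 1.500 -4.500
2 -3 -4.050 -2.400
3 -3 -0.360 -3.705
4 -3 -2.600 -2.774
5 -3 -1.247 -3.241
6 -3 -2.109 -2.892
7 -3 -1.596 -3.079
8 -3 -1.921 -2.953

(exact arithmetic carried between steps; '≈' marks a value shown rounded to 6 d.p. or computed from one; I and e_prev carry over from the previous line; the table rounds u and y to 3 d.p., halves away from zero)
n=0: y=0, sp=-3, e=sp−y=-3; I=-3, D=e−e_prev=-3; u=3/2·(-3)+5/4·(-3)+1/4·(-3)=-9; next y=7/10·0+1/2·(-9)=-4.5
n=1: y=-4.5, sp=-3, e=sp−y=1.5; I=-1.5, D=e−e_prev=4.5; u=3/2·1.5+5/4·(-1.5)+1/4·4.5=1.5; next y=7/10·(-4.5)+1/2·1.5=-2.4
n=2: y=-2.4, sp=-3, e=sp−y=-0.6; I=-2.1, D=e−e_prev=-2.1; u=3/2·(-0.6)+5/4·(-2.1)+1/4·(-2.1)=-4.05; next y=7/10·(-2.4)+1/2·(-4.05)=-3.705
n=3: y=-3.705, sp=-3, e=sp−y=0.705; I=-1.395, D=e−e_prev=1.305; u=3/2·0.705+5/4·(-1.395)+1/4·1.305=-0.36; next y=7/10·(-3.705)+1/2·(-0.36)=-2.7735
n=4: y=-2.7735, sp=-3, e=sp−y=-0.2265; I=-1.6215, D=e−e_prev=-0.9315; u=3/2·(-0.2265)+5/4·(-1.6215)+1/4·(-0.9315)=-2.5995; next y=7/10·(-2.7735)+1/2·(-2.5995)=-3.2412
n=5: y=-3.2412, sp=-3, e=sp−y=0.2412; I=-1.3803, D=e−e_prev=0.4677; u=3/2·0.2412+5/4·(-1.3803)+1/4·0.4677=-1.24665; next y=7/10·(-3.2412)+1/2·(-1.24665)=-2.892165
n=6: y=-2.892165, sp=-3, e=sp−y=-0.107835; I=-1.488135, D=e−e_prev=-0.349035; u=3/2·(-0.107835)+5/4·(-1.488135)+1/4·(-0.349035)=-2.10918; next y=7/10·(-2.892165)+1/2·(-2.10918)≈-3.079106
n=7: y≈-3.079106, sp=-3, e=sp−y≈0.079106; I≈-1.409030, D=e−e_prev≈0.186941; u=3/2·0.079106+5/4·(-1.409030)+1/4·0.186941≈-1.595894; next y=7/10·(-3.079106)+1/2·(-1.595894)≈-2.953321
n=8: y≈-2.953321, sp=-3, e=sp−y≈-0.046679; I≈-1.455709, D=e−e_prev≈-0.125785; u=3/2·(-0.046679)+5/4·(-1.455709)+1/4·(-0.125785)≈-1.921101; next y=7/10·(-2.953321)+1/2·(-1.921101)≈-3.027875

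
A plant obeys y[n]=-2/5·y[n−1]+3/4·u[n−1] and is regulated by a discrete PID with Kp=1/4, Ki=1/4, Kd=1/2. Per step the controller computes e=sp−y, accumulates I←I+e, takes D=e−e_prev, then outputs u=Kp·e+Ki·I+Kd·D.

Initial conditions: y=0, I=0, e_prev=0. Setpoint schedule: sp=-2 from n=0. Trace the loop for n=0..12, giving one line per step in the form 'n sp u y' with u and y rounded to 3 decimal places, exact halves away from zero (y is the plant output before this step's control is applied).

(exact arithmetic carried between steps; '≈' marks a value shown rounded to 6 d.p. or computed from one; I and e_prev carry over from the previous line; the table rounds u and y to 3 d.p., halves away from zero)
n=0: y=0, sp=-2, e=sp−y=-2; I=-2, D=e−e_prev=-2; u=1/4·(-2)+1/4·(-2)+1/2·(-2)=-2; next y=-2/5·0+3/4·(-2)=-1.5
n=1: y=-1.5, sp=-2, e=sp−y=-0.5; I=-2.5, D=e−e_prev=1.5; u=1/4·(-0.5)+1/4·(-2.5)+1/2·1.5=0; next y=-2/5·(-1.5)+3/4·0=0.6
n=2: y=0.6, sp=-2, e=sp−y=-2.6; I=-5.1, D=e−e_prev=-2.1; u=1/4·(-2.6)+1/4·(-5.1)+1/2·(-2.1)=-2.975; next y=-2/5·0.6+3/4·(-2.975)=-2.47125
n=3: y=-2.47125, sp=-2, e=sp−y=0.47125; I=-4.62875, D=e−e_prev=3.07125; u=1/4·0.47125+1/4·(-4.62875)+1/2·3.07125=0.49625; next y=-2/5·(-2.47125)+3/4·0.49625≈1.360688
n=4: y≈1.360688, sp=-2, e=sp−y≈-3.360688; I≈-7.989438, D=e−e_prev≈-3.831938; u=1/4·(-3.360688)+1/4·(-7.989438)+1/2·(-3.831938)≈-4.7535; next y=-2/5·1.360688+3/4·(-4.7535)≈-4.1094
n=5: y=-4.1094, sp=-2, e=sp−y=2.1094; I≈-5.880038, D=e−e_prev≈5.470088; u=1/4·2.1094+1/4·(-5.880038)+1/2·5.470088≈1.792384; next y=-2/5·(-4.1094)+3/4·1.792384≈2.988048
n=6: y≈2.988048, sp=-2, e=sp−y≈-4.988048; I≈-10.868086, D=e−e_prev≈-7.097448; u=1/4·(-4.988048)+1/4·(-10.868086)+1/2·(-7.097448)≈-7.512758; next y=-2/5·2.988048+3/4·(-7.512758)≈-6.829788
n=7: y≈-6.829788, sp=-2, e=sp−y≈4.829788; I≈-6.038298, D=e−e_prev≈9.817836; u=1/4·4.829788+1/4·(-6.038298)+1/2·9.817836≈4.606790; next y=-2/5·(-6.829788)+3/4·4.606790≈6.187008
n=8: y≈6.187008, sp=-2, e=sp−y≈-8.187008; I≈-14.225306, D=e−e_prev≈-13.016795; u=1/4·(-8.187008)+1/4·(-14.225306)+1/2·(-13.016795)≈-12.111476; next y=-2/5·6.187008+3/4·(-12.111476)≈-11.558410
n=9: y≈-11.558410, sp=-2, e=sp−y≈9.558410; I≈-4.666896, D=e−e_prev≈17.745418; u=1/4·9.558410+1/4·(-4.666896)+1/2·17.745418≈10.095587; next y=-2/5·(-11.558410)+3/4·10.095587≈12.195055
n=10: y≈12.195055, sp=-2, e=sp−y≈-14.195055; I≈-18.861950, D=e−e_prev≈-23.753465; u=1/4·(-14.195055)+1/4·(-18.861950)+1/2·(-23.753465)≈-20.140984; next y=-2/5·12.195055+3/4·(-20.140984)≈-19.983760
n=11: y≈-19.983760, sp=-2, e=sp−y≈17.983760; I≈-0.878191, D=e−e_prev≈32.178814; u=1/4·17.983760+1/4·(-0.878191)+1/2·32.178814≈20.365799; next y=-2/5·(-19.983760)+3/4·20.365799≈23.267853
n=12: y≈23.267853, sp=-2, e=sp−y≈-25.267853; I≈-26.146044, D=e−e_prev≈-43.251613; u=1/4·(-25.267853)+1/4·(-26.146044)+1/2·(-43.251613)≈-34.479281; next y=-2/5·23.267853+3/4·(-34.479281)≈-35.166602

0 -2 -2.000 0.000
1 -2 0.000 -1.500
2 -2 -2.975 0.600
3 -2 0.496 -2.471
4 -2 -4.754 1.361
5 -2 1.792 -4.109
6 -2 -7.513 2.988
7 -2 4.607 -6.830
8 -2 -12.111 6.187
9 -2 10.096 -11.558
10 -2 -20.141 12.195
11 -2 20.366 -19.984
12 -2 -34.479 23.268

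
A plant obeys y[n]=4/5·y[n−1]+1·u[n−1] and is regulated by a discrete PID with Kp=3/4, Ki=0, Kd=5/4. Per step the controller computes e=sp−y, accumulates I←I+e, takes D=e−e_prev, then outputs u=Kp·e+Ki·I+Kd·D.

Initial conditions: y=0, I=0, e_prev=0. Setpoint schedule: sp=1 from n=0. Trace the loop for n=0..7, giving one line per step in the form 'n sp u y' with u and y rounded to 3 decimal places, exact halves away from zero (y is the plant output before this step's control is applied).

0 1 2.000 0.000
1 1 -3.250 2.000
2 1 6.550 -1.650
3 1 -11.773 5.230
4 1 22.465 -7.589
5 1 -41.523 16.394
6 1 78.058 -28.408
7 1 -145.424 55.332

(exact arithmetic carried between steps; '≈' marks a value shown rounded to 6 d.p. or computed from one; I and e_prev carry over from the previous line; the table rounds u and y to 3 d.p., halves away from zero)
n=0: y=0, sp=1, e=sp−y=1; I=1, D=e−e_prev=1; u=3/4·1+0·1+5/4·1=2; next y=4/5·0+1·2=2
n=1: y=2, sp=1, e=sp−y=-1; I=0, D=e−e_prev=-2; u=3/4·(-1)+0·0+5/4·(-2)=-3.25; next y=4/5·2+1·(-3.25)=-1.65
n=2: y=-1.65, sp=1, e=sp−y=2.65; I=2.65, D=e−e_prev=3.65; u=3/4·2.65+0·2.65+5/4·3.65=6.55; next y=4/5·(-1.65)+1·6.55=5.23
n=3: y=5.23, sp=1, e=sp−y=-4.23; I=-1.58, D=e−e_prev=-6.88; u=3/4·(-4.23)+0·(-1.58)+5/4·(-6.88)=-11.7725; next y=4/5·5.23+1·(-11.7725)=-7.5885
n=4: y=-7.5885, sp=1, e=sp−y=8.5885; I=7.0085, D=e−e_prev=12.8185; u=3/4·8.5885+0·7.0085+5/4·12.8185=22.4645; next y=4/5·(-7.5885)+1·22.4645=16.3937
n=5: y=16.3937, sp=1, e=sp−y=-15.3937; I=-8.3852, D=e−e_prev=-23.9822; u=3/4·(-15.3937)+0·(-8.3852)+5/4·(-23.9822)=-41.523025; next y=4/5·16.3937+1·(-41.523025)=-28.408065
n=6: y=-28.408065, sp=1, e=sp−y=29.408065; I=21.022865, D=e−e_prev=44.801765; u=3/4·29.408065+0·21.022865+5/4·44.801765=78.058255; next y=4/5·(-28.408065)+1·78.058255=55.331803
n=7: y=55.331803, sp=1, e=sp−y=-54.331803; I=-33.308938, D=e−e_prev=-83.739868; u=3/4·(-54.331803)+0·(-33.308938)+5/4·(-83.739868)≈-145.423687; next y=4/5·55.331803+1·(-145.423687)≈-101.158245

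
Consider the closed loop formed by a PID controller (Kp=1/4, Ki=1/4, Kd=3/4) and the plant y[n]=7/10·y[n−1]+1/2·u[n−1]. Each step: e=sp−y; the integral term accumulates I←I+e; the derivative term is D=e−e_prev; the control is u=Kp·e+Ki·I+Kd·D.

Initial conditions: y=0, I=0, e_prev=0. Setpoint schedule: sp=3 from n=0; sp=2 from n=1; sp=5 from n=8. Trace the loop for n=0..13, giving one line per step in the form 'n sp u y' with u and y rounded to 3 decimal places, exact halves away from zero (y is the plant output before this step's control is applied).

(exact arithmetic carried between steps; '≈' marks a value shown rounded to 6 d.p. or computed from one; I and e_prev carry over from the previous line; the table rounds u and y to 3 d.p., halves away from zero)
n=0: y=0, sp=3, e=sp−y=3; I=3, D=e−e_prev=3; u=1/4·3+1/4·3+3/4·3=3.75; next y=7/10·0+1/2·3.75=1.875
n=1: y=1.875, sp=2, e=sp−y=0.125; I=3.125, D=e−e_prev=-2.875; u=1/4·0.125+1/4·3.125+3/4·(-2.875)=-1.34375; next y=7/10·1.875+1/2·(-1.34375)=0.640625
n=2: y=0.640625, sp=2, e=sp−y=1.359375; I=4.484375, D=e−e_prev=1.234375; u=1/4·1.359375+1/4·4.484375+3/4·1.234375≈2.386719; next y=7/10·0.640625+1/2·2.386719≈1.641797
n=3: y≈1.641797, sp=2, e=sp−y≈0.358203; I≈4.842578, D=e−e_prev≈-1.001172; u=1/4·0.358203+1/4·4.842578+3/4·(-1.001172)≈0.549316; next y=7/10·1.641797+1/2·0.549316≈1.423916
n=4: y≈1.423916, sp=2, e=sp−y≈0.576084; I≈5.418662, D=e−e_prev≈0.217881; u=1/4·0.576084+1/4·5.418662+3/4·0.217881≈1.662097; next y=7/10·1.423916+1/2·1.662097≈1.827790
n=5: y≈1.827790, sp=2, e=sp−y≈0.172210; I≈5.590872, D=e−e_prev≈-0.403874; u=1/4·0.172210+1/4·5.590872+3/4·(-0.403874)≈1.137865; next y=7/10·1.827790+1/2·1.137865≈1.848386
n=6: y≈1.848386, sp=2, e=sp−y≈0.151614; I≈5.742487, D=e−e_prev≈-0.020596; u=1/4·0.151614+1/4·5.742487+3/4·(-0.020596)≈1.458079; next y=7/10·1.848386+1/2·1.458079≈2.022909
n=7: y≈2.022909, sp=2, e=sp−y≈-0.022909; I≈5.719578, D=e−e_prev≈-0.174524; u=1/4·(-0.022909)+1/4·5.719578+3/4·(-0.174524)≈1.293274; next y=7/10·2.022909+1/2·1.293274≈2.062674
n=8: y≈2.062674, sp=5, e=sp−y≈2.937326; I≈8.656904, D=e−e_prev≈2.960236; u=1/4·2.937326+1/4·8.656904+3/4·2.960236≈5.118734; next y=7/10·2.062674+1/2·5.118734≈4.003239
n=9: y≈4.003239, sp=5, e=sp−y≈0.996761; I≈9.653665, D=e−e_prev≈-1.940565; u=1/4·0.996761+1/4·9.653665+3/4·(-1.940565)≈1.207183; next y=7/10·4.003239+1/2·1.207183≈3.405859
n=10: y≈3.405859, sp=5, e=sp−y≈1.594141; I≈11.247807, D=e−e_prev≈0.597380; u=1/4·1.594141+1/4·11.247807+3/4·0.597380≈3.658522; next y=7/10·3.405859+1/2·3.658522≈4.213362
n=11: y≈4.213362, sp=5, e=sp−y≈0.786638; I≈12.034445, D=e−e_prev≈-0.807504; u=1/4·0.786638+1/4·12.034445+3/4·(-0.807504)≈2.599643; next y=7/10·4.213362+1/2·2.599643≈4.249175
n=12: y≈4.249175, sp=5, e=sp−y≈0.750825; I≈12.785270, D=e−e_prev≈-0.035813; u=1/4·0.750825+1/4·12.785270+3/4·(-0.035813)≈3.357164; next y=7/10·4.249175+1/2·3.357164≈4.653005
n=13: y≈4.653005, sp=5, e=sp−y≈0.346995; I≈13.132265, D=e−e_prev≈-0.403830; u=1/4·0.346995+1/4·13.132265+3/4·(-0.403830)≈3.066943; next y=7/10·4.653005+1/2·3.066943≈4.790575

0 3 3.750 0.000
1 2 -1.344 1.875
2 2 2.387 0.641
3 2 0.549 1.642
4 2 1.662 1.424
5 2 1.138 1.828
6 2 1.458 1.848
7 2 1.293 2.023
8 5 5.119 2.063
9 5 1.207 4.003
10 5 3.659 3.406
11 5 2.600 4.213
12 5 3.357 4.249
13 5 3.067 4.653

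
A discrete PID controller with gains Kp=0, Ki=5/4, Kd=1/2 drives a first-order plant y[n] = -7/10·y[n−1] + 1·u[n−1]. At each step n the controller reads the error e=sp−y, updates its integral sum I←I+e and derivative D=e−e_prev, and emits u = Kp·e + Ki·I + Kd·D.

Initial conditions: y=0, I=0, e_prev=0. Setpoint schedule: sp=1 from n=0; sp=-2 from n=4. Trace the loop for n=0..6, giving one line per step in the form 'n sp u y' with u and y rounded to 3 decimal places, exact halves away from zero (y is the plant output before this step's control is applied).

0 1 1.750 0.000
1 1 -0.563 1.750
2 1 5.566 -1.788
3 1 -7.776 6.817
4 -2 17.894 -12.548
5 -2 -45.748 26.677
6 -2 97.443 -64.423

(exact arithmetic carried between steps; '≈' marks a value shown rounded to 6 d.p. or computed from one; I and e_prev carry over from the previous line; the table rounds u and y to 3 d.p., halves away from zero)
n=0: y=0, sp=1, e=sp−y=1; I=1, D=e−e_prev=1; u=0·1+5/4·1+1/2·1=1.75; next y=-7/10·0+1·1.75=1.75
n=1: y=1.75, sp=1, e=sp−y=-0.75; I=0.25, D=e−e_prev=-1.75; u=0·(-0.75)+5/4·0.25+1/2·(-1.75)=-0.5625; next y=-7/10·1.75+1·(-0.5625)=-1.7875
n=2: y=-1.7875, sp=1, e=sp−y=2.7875; I=3.0375, D=e−e_prev=3.5375; u=0·2.7875+5/4·3.0375+1/2·3.5375=5.565625; next y=-7/10·(-1.7875)+1·5.565625=6.816875
n=3: y=6.816875, sp=1, e=sp−y=-5.816875; I=-2.779375, D=e−e_prev=-8.604375; u=0·(-5.816875)+5/4·(-2.779375)+1/2·(-8.604375)≈-7.776406; next y=-7/10·6.816875+1·(-7.776406)≈-12.548219
n=4: y≈-12.548219, sp=-2, e=sp−y≈10.548219; I≈7.768844, D=e−e_prev≈16.365094; u=0·10.548219+5/4·7.768844+1/2·16.365094≈17.893602; next y=-7/10·(-12.548219)+1·17.893602≈26.677355
n=5: y≈26.677355, sp=-2, e=sp−y≈-28.677355; I≈-20.908511, D=e−e_prev≈-39.225573; u=0·(-28.677355)+5/4·(-20.908511)+1/2·(-39.225573)≈-45.748425; next y=-7/10·26.677355+1·(-45.748425)≈-64.422574
n=6: y≈-64.422574, sp=-2, e=sp−y≈62.422574; I≈41.514063, D=e−e_prev≈91.099928; u=0·62.422574+5/4·41.514063+1/2·91.099928≈97.442543; next y=-7/10·(-64.422574)+1·97.442543≈142.538344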